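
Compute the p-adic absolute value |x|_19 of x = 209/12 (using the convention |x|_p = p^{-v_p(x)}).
|209/12|_19 = 1/19

Step 1 — compute v_19(x) by factoring powers of 19 out of the numerator and denominator: v_19(209/12) = 1. Step 2 — apply |x|_p = p^{-v_p(x)} = 19^{-1} = 1/19.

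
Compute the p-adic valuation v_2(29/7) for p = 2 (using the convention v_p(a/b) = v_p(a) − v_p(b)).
v_2(29/7) = 0

Factor powers of 2 from the numerator and denominator of the reduced fraction: 29 = 2^0 · 29 and 7 = 2^0 · 7. Apply v_p(a/b) = v_p(a) − v_p(b): v_2(29/7) = 0 − 0 = 0.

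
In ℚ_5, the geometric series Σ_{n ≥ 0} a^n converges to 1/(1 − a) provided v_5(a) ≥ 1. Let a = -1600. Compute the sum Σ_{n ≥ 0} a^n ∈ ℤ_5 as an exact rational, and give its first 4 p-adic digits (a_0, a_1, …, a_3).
Σ a^n = 1/(1 − a) = 1/1601;  first 4 digits = (1, 0, 1, 2)

v_5(a) = 2 ≥ 1, so the series converges in ℤ_5 to 1/(1 − a) = 1/(1 − (-1600)) = 1/1601. Expand this rational in ℤ_5: compute digits iteratively via d_i = x_i mod 5, x_{i+1} = (x_i − d_i)/5. The first 4 digits are (1, 0, 1, 2).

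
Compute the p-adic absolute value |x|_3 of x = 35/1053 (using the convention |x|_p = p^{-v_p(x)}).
|35/1053|_3 = 81

Step 1 — compute v_3(x) by factoring powers of 3 out of the numerator and denominator: v_3(35/1053) = -4. Step 2 — apply |x|_p = p^{-v_p(x)} = 3^{4} = 81.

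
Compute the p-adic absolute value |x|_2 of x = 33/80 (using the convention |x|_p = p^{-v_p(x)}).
|33/80|_2 = 16

Step 1 — compute v_2(x) by factoring powers of 2 out of the numerator and denominator: v_2(33/80) = -4. Step 2 — apply |x|_p = p^{-v_p(x)} = 2^{4} = 16.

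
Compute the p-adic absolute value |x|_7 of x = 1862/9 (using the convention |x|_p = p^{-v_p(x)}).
|1862/9|_7 = 1/49

Step 1 — compute v_7(x) by factoring powers of 7 out of the numerator and denominator: v_7(1862/9) = 2. Step 2 — apply |x|_p = p^{-v_p(x)} = 7^{-2} = 1/49.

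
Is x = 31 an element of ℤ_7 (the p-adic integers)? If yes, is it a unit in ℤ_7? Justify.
x ∈ ℤ_7^× (unit); v_7(x) = 0

ℤ_7 = {x ∈ ℚ_7 : v_7(x) ≥ 0} and ℤ_7^× = {x ∈ ℤ_7 : v_7(x) = 0}. Here v_7(31) = v_7(num) − v_7(den) = 0; compare against these criteria.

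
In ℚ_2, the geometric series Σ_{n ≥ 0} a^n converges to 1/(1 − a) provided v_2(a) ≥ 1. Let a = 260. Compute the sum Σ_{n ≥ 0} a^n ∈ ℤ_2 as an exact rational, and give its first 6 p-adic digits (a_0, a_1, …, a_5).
Σ a^n = 1/(1 − a) = -1/259;  first 6 digits = (1, 0, 1, 0, 1, 0)

v_2(a) = 2 ≥ 1, so the series converges in ℤ_2 to 1/(1 − a) = 1/(1 − 260) = -1/259. Expand this rational in ℤ_2: compute digits iteratively via d_i = x_i mod 2, x_{i+1} = (x_i − d_i)/2. The first 6 digits are (1, 0, 1, 0, 1, 0).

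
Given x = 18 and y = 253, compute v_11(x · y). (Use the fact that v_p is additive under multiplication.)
v_11(4554) = 1

v_p(x) = 0 (factor: 18 = 11^0 · 18); v_p(y) = 1 (factor: 253 = 11^1 · 23). Additivity: v_p(xy) = v_p(x) + v_p(y) = 0 + 1 = 1. (Direct check: xy = 4554 = 11^1 · (414).)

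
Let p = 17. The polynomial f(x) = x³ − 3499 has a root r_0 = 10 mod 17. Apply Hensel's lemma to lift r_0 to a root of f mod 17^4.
r_3 = 14188 (mod 83521)

Hensel: r_{i+1} = r_i − f(r_i)/f′(r_i) mod 17^{i+2}, where f′(x) = 3x². Iterate:
  r_0 = 10 (mod 17)
  r_1 = 27 (mod 289)
  r_2 = 4362 (mod 4913)
  r_3 = 14188 (mod 83521)
Final: r = 14188 with f(r) ≡ 0 mod 17^4.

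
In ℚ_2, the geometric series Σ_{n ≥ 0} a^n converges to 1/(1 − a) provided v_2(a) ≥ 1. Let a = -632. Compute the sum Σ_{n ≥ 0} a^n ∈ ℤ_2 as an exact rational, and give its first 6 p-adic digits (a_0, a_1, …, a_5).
Σ a^n = 1/(1 − a) = 1/633;  first 6 digits = (1, 0, 0, 1, 0, 0)

v_2(a) = 3 ≥ 1, so the series converges in ℤ_2 to 1/(1 − a) = 1/(1 − (-632)) = 1/633. Expand this rational in ℤ_2: compute digits iteratively via d_i = x_i mod 2, x_{i+1} = (x_i − d_i)/2. The first 6 digits are (1, 0, 0, 1, 0, 0).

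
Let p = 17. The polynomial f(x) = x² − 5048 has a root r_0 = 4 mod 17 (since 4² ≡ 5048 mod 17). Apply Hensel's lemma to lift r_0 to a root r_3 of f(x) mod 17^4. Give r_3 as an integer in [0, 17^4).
r_3 = 20574 (mod 83521)

Hensel's recurrence: r_{i+1} = r_i − f(r_i)·(f′(r_i))^{-1} mod 17^{i+2}, with f′(x) = 2x. Iterate:
  r_0 = 4 (mod 17)
  r_1 = 55 (mod 289)
  r_2 = 922 (mod 4913)
  r_3 = 20574 (mod 83521)
Final: r_3 = 20574, and one checks f(r_3) ≡ 0 mod 17^4.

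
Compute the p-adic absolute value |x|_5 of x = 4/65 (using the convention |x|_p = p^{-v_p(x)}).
|4/65|_5 = 5

Step 1 — compute v_5(x) by factoring powers of 5 out of the numerator and denominator: v_5(4/65) = -1. Step 2 — apply |x|_p = p^{-v_p(x)} = 5^{1} = 5.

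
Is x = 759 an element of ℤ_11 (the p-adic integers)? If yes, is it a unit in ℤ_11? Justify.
x ∈ ℤ_11 but not a unit; v_11(x) = 1 > 0

ℤ_11 = {x ∈ ℚ_11 : v_11(x) ≥ 0} and ℤ_11^× = {x ∈ ℤ_11 : v_11(x) = 0}. Here v_11(759) = v_11(num) − v_11(den) = 1; compare against these criteria.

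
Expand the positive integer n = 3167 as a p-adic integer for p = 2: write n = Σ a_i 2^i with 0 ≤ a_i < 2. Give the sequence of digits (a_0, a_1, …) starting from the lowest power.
(a_0, a_1, …) = (1, 1, 1, 1, 1, 0, 1, 0, 0, 0, 1, 1)

Repeated division by 2 gives the digits low-to-high: 3167 = 1 + 1·2^1 + 1·2^2 + 1·2^3 + 1·2^4 + 1·2^6 + 1·2^10 + 1·2^11. Digit sequence: (1, 1, 1, 1, 1, 0, 1, 0, 0, 0, 1, 1).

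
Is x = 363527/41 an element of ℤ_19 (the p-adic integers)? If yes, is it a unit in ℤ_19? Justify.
x ∈ ℤ_19 but not a unit; v_19(x) = 3 > 0

ℤ_19 = {x ∈ ℚ_19 : v_19(x) ≥ 0} and ℤ_19^× = {x ∈ ℤ_19 : v_19(x) = 0}. Here v_19(363527/41) = v_19(num) − v_19(den) = 3; compare against these criteria.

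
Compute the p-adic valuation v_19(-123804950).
v_19(-123804950) = 5

v_19(n) is the largest exponent k such that 19^k divides n. Factor out: -123804950 = -19^5 · 50. (Sign doesn't affect v_p.) So v_19(-123804950) = 5.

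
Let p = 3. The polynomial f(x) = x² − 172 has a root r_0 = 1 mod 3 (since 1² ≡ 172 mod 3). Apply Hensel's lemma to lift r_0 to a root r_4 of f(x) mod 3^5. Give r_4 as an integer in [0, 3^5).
r_4 = 46 (mod 243)

Hensel's recurrence: r_{i+1} = r_i − f(r_i)·(f′(r_i))^{-1} mod 3^{i+2}, with f′(x) = 2x. Iterate:
  r_0 = 1 (mod 3)
  r_1 = 1 (mod 9)
  r_2 = 19 (mod 27)
  r_3 = 46 (mod 81)
  r_4 = 46 (mod 243)
Final: r_4 = 46, and one checks f(r_4) ≡ 0 mod 3^5.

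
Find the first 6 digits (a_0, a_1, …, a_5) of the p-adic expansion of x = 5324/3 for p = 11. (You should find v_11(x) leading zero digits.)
(a_0, …, a_5) = (0, 0, 0, 5, 7, 3)

v_11(5324/3) = 3, so a_0 = ... = a_2 = 0. Factor out: x = 11^3 · u with u = 4/3 a unit in ℤ_11. Expand u iteratively via a_{v+i} = u_i mod 11, u_{i+1} = (u_i − a_{v+i})/11:
  u_0 = 4/3;  a_3 = 5;  u_1 = (u_0 − 5)/11 = -1/3
  u_1 = -1/3;  a_4 = 7;  u_2 = (u_1 − 7)/11 = -2/3
  u_2 = -2/3;  a_5 = 3;  u_3 = (u_2 − 3)/11 = -1/3
Digits: (0, 0, 0, 5, 7, 3).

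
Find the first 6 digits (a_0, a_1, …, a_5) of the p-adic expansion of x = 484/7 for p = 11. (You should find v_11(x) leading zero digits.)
(a_0, …, a_5) = (0, 0, 10, 7, 4, 9)

v_11(484/7) = 2, so a_0 = ... = a_1 = 0. Factor out: x = 11^2 · u with u = 4/7 a unit in ℤ_11. Expand u iteratively via a_{v+i} = u_i mod 11, u_{i+1} = (u_i − a_{v+i})/11:
  u_0 = 4/7;  a_2 = 10;  u_1 = (u_0 − 10)/11 = -6/7
  u_1 = -6/7;  a_3 = 7;  u_2 = (u_1 − 7)/11 = -5/7
  u_2 = -5/7;  a_4 = 4;  u_3 = (u_2 − 4)/11 = -3/7
  u_3 = -3/7;  a_5 = 9;  u_4 = (u_3 − 9)/11 = -6/7
Digits: (0, 0, 10, 7, 4, 9).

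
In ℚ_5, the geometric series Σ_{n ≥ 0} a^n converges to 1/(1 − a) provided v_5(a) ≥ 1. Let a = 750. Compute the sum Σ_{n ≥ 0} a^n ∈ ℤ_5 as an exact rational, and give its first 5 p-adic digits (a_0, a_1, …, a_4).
Σ a^n = 1/(1 − a) = -1/749;  first 5 digits = (1, 0, 0, 1, 1)

v_5(a) = 3 ≥ 1, so the series converges in ℤ_5 to 1/(1 − a) = 1/(1 − 750) = -1/749. Expand this rational in ℤ_5: compute digits iteratively via d_i = x_i mod 5, x_{i+1} = (x_i − d_i)/5. The first 5 digits are (1, 0, 0, 1, 1).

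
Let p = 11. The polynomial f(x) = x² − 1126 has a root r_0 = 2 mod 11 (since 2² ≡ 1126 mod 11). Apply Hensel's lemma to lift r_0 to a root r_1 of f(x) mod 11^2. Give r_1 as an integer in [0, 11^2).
r_1 = 101 (mod 121)

Hensel's recurrence: r_{i+1} = r_i − f(r_i)·(f′(r_i))^{-1} mod 11^{i+2}, with f′(x) = 2x. Iterate:
  r_0 = 2 (mod 11)
  r_1 = 101 (mod 121)
Final: r_1 = 101, and one checks f(r_1) ≡ 0 mod 11^2.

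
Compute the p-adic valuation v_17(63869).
v_17(63869) = 3

v_17(n) is the largest exponent k such that 17^k divides n. Factor out: 63869 = 17^3 · 13. (Sign doesn't affect v_p.) So v_17(63869) = 3.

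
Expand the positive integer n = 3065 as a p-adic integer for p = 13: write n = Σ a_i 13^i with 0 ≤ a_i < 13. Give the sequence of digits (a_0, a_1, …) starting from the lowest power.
(a_0, a_1, …) = (10, 1, 5, 1)

Repeated division by 13 gives the digits low-to-high: 3065 = 10 + 1·13^1 + 5·13^2 + 1·13^3. Digit sequence: (10, 1, 5, 1).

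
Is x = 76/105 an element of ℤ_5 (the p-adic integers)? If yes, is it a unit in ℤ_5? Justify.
x ∉ ℤ_5 (v_5(x) = -1 < 0)

ℤ_5 = {x ∈ ℚ_5 : v_5(x) ≥ 0} and ℤ_5^× = {x ∈ ℤ_5 : v_5(x) = 0}. Here v_5(76/105) = v_5(num) − v_5(den) = -1; compare against these criteria.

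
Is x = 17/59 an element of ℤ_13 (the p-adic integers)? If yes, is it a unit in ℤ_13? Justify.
x ∈ ℤ_13^× (unit); v_13(x) = 0

ℤ_13 = {x ∈ ℚ_13 : v_13(x) ≥ 0} and ℤ_13^× = {x ∈ ℤ_13 : v_13(x) = 0}. Here v_13(17/59) = v_13(num) − v_13(den) = 0; compare against these criteria.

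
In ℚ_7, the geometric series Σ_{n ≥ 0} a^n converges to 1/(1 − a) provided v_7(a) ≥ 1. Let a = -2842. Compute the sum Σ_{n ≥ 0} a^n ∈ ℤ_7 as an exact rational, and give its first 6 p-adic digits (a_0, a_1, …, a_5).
Σ a^n = 1/(1 − a) = 1/2843;  first 6 digits = (1, 0, 5, 5, 2, 4)

v_7(a) = 2 ≥ 1, so the series converges in ℤ_7 to 1/(1 − a) = 1/(1 − (-2842)) = 1/2843. Expand this rational in ℤ_7: compute digits iteratively via d_i = x_i mod 7, x_{i+1} = (x_i − d_i)/7. The first 6 digits are (1, 0, 5, 5, 2, 4).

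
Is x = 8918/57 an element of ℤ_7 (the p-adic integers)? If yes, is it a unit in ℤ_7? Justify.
x ∈ ℤ_7 but not a unit; v_7(x) = 3 > 0

ℤ_7 = {x ∈ ℚ_7 : v_7(x) ≥ 0} and ℤ_7^× = {x ∈ ℤ_7 : v_7(x) = 0}. Here v_7(8918/57) = v_7(num) − v_7(den) = 3; compare against these criteria.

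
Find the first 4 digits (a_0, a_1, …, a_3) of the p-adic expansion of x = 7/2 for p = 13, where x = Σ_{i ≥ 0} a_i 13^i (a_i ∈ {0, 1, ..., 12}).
(a_0, …, a_3) = (10, 6, 6, 6)

v_13(7/2) = 0 (numerator and denominator both coprime to 13), so x ∈ ℤ_13^×. Compute digits iteratively via a_i = x_i mod 13, x_{i+1} = (x_i − a_i)/13, with x_0 = x:
  x_0 = 7/2;  a_0 = 10;  x_1 = (x_0 − 10)/13 = -1/2
  x_1 = -1/2;  a_1 = 6;  x_2 = (x_1 − 6)/13 = -1/2
  x_2 = -1/2;  a_2 = 6;  x_3 = (x_2 − 6)/13 = -1/2
  x_3 = -1/2;  a_3 = 6;  x_4 = (x_3 − 6)/13 = -1/2
Digits: (10, 6, 6, 6).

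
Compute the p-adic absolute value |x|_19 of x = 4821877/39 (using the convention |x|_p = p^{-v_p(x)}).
|4821877/39|_19 = 1/130321

Step 1 — compute v_19(x) by factoring powers of 19 out of the numerator and denominator: v_19(4821877/39) = 4. Step 2 — apply |x|_p = p^{-v_p(x)} = 19^{-4} = 1/130321.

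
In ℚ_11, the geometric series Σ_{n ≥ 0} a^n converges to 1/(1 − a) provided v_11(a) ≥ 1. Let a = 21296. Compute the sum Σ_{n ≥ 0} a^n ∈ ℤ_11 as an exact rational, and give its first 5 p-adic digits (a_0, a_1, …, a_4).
Σ a^n = 1/(1 − a) = -1/21295;  first 5 digits = (1, 0, 0, 5, 1)

v_11(a) = 3 ≥ 1, so the series converges in ℤ_11 to 1/(1 − a) = 1/(1 − 21296) = -1/21295. Expand this rational in ℤ_11: compute digits iteratively via d_i = x_i mod 11, x_{i+1} = (x_i − d_i)/11. The first 5 digits are (1, 0, 0, 5, 1).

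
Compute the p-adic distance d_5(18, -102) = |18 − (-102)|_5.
d_5(18, -102) = 1/5

Step 1 — x − y = 18 − (-102) = 120. Step 2 — v_5(120) = 1 (factor: 120 = (5^1 · 24); the sign does not affect v_p). Step 3 — |x − y|_5 = 5^{-1} = 1/5.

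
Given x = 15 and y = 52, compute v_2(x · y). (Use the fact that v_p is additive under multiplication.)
v_2(780) = 2

v_p(x) = 0 (factor: 15 = 2^0 · 15); v_p(y) = 2 (factor: 52 = 2^2 · 13). Additivity: v_p(xy) = v_p(x) + v_p(y) = 0 + 2 = 2. (Direct check: xy = 780 = 2^2 · (195).)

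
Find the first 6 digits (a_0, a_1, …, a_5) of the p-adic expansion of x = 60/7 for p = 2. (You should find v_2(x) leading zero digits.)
(a_0, …, a_5) = (0, 0, 1, 0, 0, 1)

v_2(60/7) = 2, so a_0 = ... = a_1 = 0. Factor out: x = 2^2 · u with u = 15/7 a unit in ℤ_2. Expand u iteratively via a_{v+i} = u_i mod 2, u_{i+1} = (u_i − a_{v+i})/2:
  u_0 = 15/7;  a_2 = 1;  u_1 = (u_0 − 1)/2 = 4/7
  u_1 = 4/7;  a_3 = 0;  u_2 = (u_1 − 0)/2 = 2/7
  u_2 = 2/7;  a_4 = 0;  u_3 = (u_2 − 0)/2 = 1/7
  u_3 = 1/7;  a_5 = 1;  u_4 = (u_3 − 1)/2 = -3/7
Digits: (0, 0, 1, 0, 0, 1).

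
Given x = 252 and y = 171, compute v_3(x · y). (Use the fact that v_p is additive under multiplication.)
v_3(43092) = 4

v_p(x) = 2 (factor: 252 = 3^2 · 28); v_p(y) = 2 (factor: 171 = 3^2 · 19). Additivity: v_p(xy) = v_p(x) + v_p(y) = 2 + 2 = 4. (Direct check: xy = 43092 = 3^4 · (532).)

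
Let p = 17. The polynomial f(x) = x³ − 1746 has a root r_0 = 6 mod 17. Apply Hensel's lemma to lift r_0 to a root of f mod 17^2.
r_1 = 261 (mod 289)

Hensel: r_{i+1} = r_i − f(r_i)/f′(r_i) mod 17^{i+2}, where f′(x) = 3x². Iterate:
  r_0 = 6 (mod 17)
  r_1 = 261 (mod 289)
Final: r = 261 with f(r) ≡ 0 mod 17^2.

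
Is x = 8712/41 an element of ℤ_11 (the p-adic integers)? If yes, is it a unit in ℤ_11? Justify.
x ∈ ℤ_11 but not a unit; v_11(x) = 2 > 0

ℤ_11 = {x ∈ ℚ_11 : v_11(x) ≥ 0} and ℤ_11^× = {x ∈ ℤ_11 : v_11(x) = 0}. Here v_11(8712/41) = v_11(num) − v_11(den) = 2; compare against these criteria.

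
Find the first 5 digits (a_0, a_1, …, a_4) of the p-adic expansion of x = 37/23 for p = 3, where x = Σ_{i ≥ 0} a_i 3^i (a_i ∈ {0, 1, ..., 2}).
(a_0, …, a_4) = (2, 0, 1, 2, 0)

v_3(37/23) = 0 (numerator and denominator both coprime to 3), so x ∈ ℤ_3^×. Compute digits iteratively via a_i = x_i mod 3, x_{i+1} = (x_i − a_i)/3, with x_0 = x:
  x_0 = 37/23;  a_0 = 2;  x_1 = (x_0 − 2)/3 = -3/23
  x_1 = -3/23;  a_1 = 0;  x_2 = (x_1 − 0)/3 = -1/23
  x_2 = -1/23;  a_2 = 1;  x_3 = (x_2 − 1)/3 = -8/23
  x_3 = -8/23;  a_3 = 2;  x_4 = (x_3 − 2)/3 = -18/23
  x_4 = -18/23;  a_4 = 0;  x_5 = (x_4 − 0)/3 = -6/23
Digits: (2, 0, 1, 2, 0).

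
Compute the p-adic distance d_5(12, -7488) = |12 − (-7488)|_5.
d_5(12, -7488) = 1/625

Step 1 — x − y = 12 − (-7488) = 7500. Step 2 — v_5(7500) = 4 (factor: 7500 = (5^4 · 12); the sign does not affect v_p). Step 3 — |x − y|_5 = 5^{-4} = 1/625.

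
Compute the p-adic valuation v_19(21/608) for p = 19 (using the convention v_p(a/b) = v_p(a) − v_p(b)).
v_19(21/608) = -1

Factor powers of 19 from the numerator and denominator of the reduced fraction: 21 = 19^0 · 21 and 608 = 19^1 · 32. Apply v_p(a/b) = v_p(a) − v_p(b): v_19(21/608) = 0 − 1 = -1.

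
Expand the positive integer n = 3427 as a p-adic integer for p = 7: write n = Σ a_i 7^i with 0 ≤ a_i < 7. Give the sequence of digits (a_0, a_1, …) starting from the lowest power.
(a_0, a_1, …) = (4, 6, 6, 2, 1)

Repeated division by 7 gives the digits low-to-high: 3427 = 4 + 6·7^1 + 6·7^2 + 2·7^3 + 1·7^4. Digit sequence: (4, 6, 6, 2, 1).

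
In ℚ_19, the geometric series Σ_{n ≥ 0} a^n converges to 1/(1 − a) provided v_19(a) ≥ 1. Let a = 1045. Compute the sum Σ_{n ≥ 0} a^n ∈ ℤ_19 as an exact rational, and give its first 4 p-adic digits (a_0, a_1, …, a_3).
Σ a^n = 1/(1 − a) = -1/1044;  first 4 digits = (1, 17, 6, 18)

v_19(a) = 1 ≥ 1, so the series converges in ℤ_19 to 1/(1 − a) = 1/(1 − 1045) = -1/1044. Expand this rational in ℤ_19: compute digits iteratively via d_i = x_i mod 19, x_{i+1} = (x_i − d_i)/19. The first 4 digits are (1, 17, 6, 18).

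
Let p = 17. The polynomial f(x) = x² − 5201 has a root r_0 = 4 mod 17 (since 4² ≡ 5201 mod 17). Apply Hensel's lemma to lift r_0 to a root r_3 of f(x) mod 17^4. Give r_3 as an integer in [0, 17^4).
r_3 = 12176 (mod 83521)

Hensel's recurrence: r_{i+1} = r_i − f(r_i)·(f′(r_i))^{-1} mod 17^{i+2}, with f′(x) = 2x. Iterate:
  r_0 = 4 (mod 17)
  r_1 = 38 (mod 289)
  r_2 = 2350 (mod 4913)
  r_3 = 12176 (mod 83521)
Final: r_3 = 12176, and one checks f(r_3) ≡ 0 mod 17^4.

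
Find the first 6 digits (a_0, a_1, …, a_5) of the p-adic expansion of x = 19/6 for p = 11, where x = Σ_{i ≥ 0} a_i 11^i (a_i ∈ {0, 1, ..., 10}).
(a_0, …, a_5) = (5, 9, 1, 9, 1, 9)

v_11(19/6) = 0 (numerator and denominator both coprime to 11), so x ∈ ℤ_11^×. Compute digits iteratively via a_i = x_i mod 11, x_{i+1} = (x_i − a_i)/11, with x_0 = x:
  x_0 = 19/6;  a_0 = 5;  x_1 = (x_0 − 5)/11 = -1/6
  x_1 = -1/6;  a_1 = 9;  x_2 = (x_1 − 9)/11 = -5/6
  x_2 = -5/6;  a_2 = 1;  x_3 = (x_2 − 1)/11 = -1/6
  x_3 = -1/6;  a_3 = 9;  x_4 = (x_3 − 9)/11 = -5/6
  x_4 = -5/6;  a_4 = 1;  x_5 = (x_4 − 1)/11 = -1/6
  x_5 = -1/6;  a_5 = 9;  x_6 = (x_5 − 9)/11 = -5/6
Digits: (5, 9, 1, 9, 1, 9).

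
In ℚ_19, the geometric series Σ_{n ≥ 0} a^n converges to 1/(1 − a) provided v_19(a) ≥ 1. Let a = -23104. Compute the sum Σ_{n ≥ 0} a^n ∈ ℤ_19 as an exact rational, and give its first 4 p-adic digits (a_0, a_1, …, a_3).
Σ a^n = 1/(1 − a) = 1/23105;  first 4 digits = (1, 0, 12, 15)

v_19(a) = 2 ≥ 1, so the series converges in ℤ_19 to 1/(1 − a) = 1/(1 − (-23104)) = 1/23105. Expand this rational in ℤ_19: compute digits iteratively via d_i = x_i mod 19, x_{i+1} = (x_i − d_i)/19. The first 4 digits are (1, 0, 12, 15).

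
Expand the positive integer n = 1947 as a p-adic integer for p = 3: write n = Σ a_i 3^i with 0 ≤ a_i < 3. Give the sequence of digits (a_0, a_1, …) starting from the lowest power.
(a_0, a_1, …) = (0, 1, 0, 0, 0, 2, 2)

Repeated division by 3 gives the digits low-to-high: 1947 = 1·3^1 + 2·3^5 + 2·3^6. Digit sequence: (0, 1, 0, 0, 0, 2, 2).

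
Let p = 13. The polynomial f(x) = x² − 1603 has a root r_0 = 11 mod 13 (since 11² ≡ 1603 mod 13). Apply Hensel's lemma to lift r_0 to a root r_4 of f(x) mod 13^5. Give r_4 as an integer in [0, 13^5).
r_4 = 12738 (mod 371293)

Hensel's recurrence: r_{i+1} = r_i − f(r_i)·(f′(r_i))^{-1} mod 13^{i+2}, with f′(x) = 2x. Iterate:
  r_0 = 11 (mod 13)
  r_1 = 63 (mod 169)
  r_2 = 1753 (mod 2197)
  r_3 = 12738 (mod 28561)
  r_4 = 12738 (mod 371293)
Final: r_4 = 12738, and one checks f(r_4) ≡ 0 mod 13^5.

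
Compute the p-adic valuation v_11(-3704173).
v_11(-3704173) = 5

v_11(n) is the largest exponent k such that 11^k divides n. Factor out: -3704173 = -11^5 · 23. (Sign doesn't affect v_p.) So v_11(-3704173) = 5.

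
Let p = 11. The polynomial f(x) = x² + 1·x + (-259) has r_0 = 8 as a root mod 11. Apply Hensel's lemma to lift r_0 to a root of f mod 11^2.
r_1 = 19 (mod 121)

Hensel: r_{i+1} = r_i − f(r_i)·(f′(r_i))^{-1} mod 11^{i+2}, f′(x) = 2x + 1. Iterate:
  r_0 = 8 (mod 11)
  r_1 = 19 (mod 121)
Final: r = 19 satisfies f(r) ≡ 0 mod 11^2.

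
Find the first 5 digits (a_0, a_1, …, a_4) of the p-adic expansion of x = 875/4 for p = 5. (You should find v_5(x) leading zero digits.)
(a_0, …, a_4) = (0, 0, 0, 3, 1)

v_5(875/4) = 3, so a_0 = ... = a_2 = 0. Factor out: x = 5^3 · u with u = 7/4 a unit in ℤ_5. Expand u iteratively via a_{v+i} = u_i mod 5, u_{i+1} = (u_i − a_{v+i})/5:
  u_0 = 7/4;  a_3 = 3;  u_1 = (u_0 − 3)/5 = -1/4
  u_1 = -1/4;  a_4 = 1;  u_2 = (u_1 − 1)/5 = -1/4
Digits: (0, 0, 0, 3, 1).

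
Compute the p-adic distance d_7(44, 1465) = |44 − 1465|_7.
d_7(44, 1465) = 1/49

Step 1 — x − y = 44 − 1465 = -1421. Step 2 — v_7(-1421) = 2 (factor: -1421 = −(7^2 · 29); the sign does not affect v_p). Step 3 — |x − y|_7 = 7^{-2} = 1/49.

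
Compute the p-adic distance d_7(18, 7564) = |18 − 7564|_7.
d_7(18, 7564) = 1/343

Step 1 — x − y = 18 − 7564 = -7546. Step 2 — v_7(-7546) = 3 (factor: -7546 = −(7^3 · 22); the sign does not affect v_p). Step 3 — |x − y|_7 = 7^{-3} = 1/343.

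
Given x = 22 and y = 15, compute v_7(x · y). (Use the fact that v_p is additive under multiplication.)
v_7(330) = 0

v_p(x) = 0 (factor: 22 = 7^0 · 22); v_p(y) = 0 (factor: 15 = 7^0 · 15). Additivity: v_p(xy) = v_p(x) + v_p(y) = 0 + 0 = 0. (Direct check: xy = 330 = 7^0 · (330).)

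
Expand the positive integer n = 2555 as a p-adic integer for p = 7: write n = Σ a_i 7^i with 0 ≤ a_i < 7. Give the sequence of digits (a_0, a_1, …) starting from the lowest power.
(a_0, a_1, …) = (0, 1, 3, 0, 1)

Repeated division by 7 gives the digits low-to-high: 2555 = 1·7^1 + 3·7^2 + 1·7^4. Digit sequence: (0, 1, 3, 0, 1).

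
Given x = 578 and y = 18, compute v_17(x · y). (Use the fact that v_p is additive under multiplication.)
v_17(10404) = 2

v_p(x) = 2 (factor: 578 = 17^2 · 2); v_p(y) = 0 (factor: 18 = 17^0 · 18). Additivity: v_p(xy) = v_p(x) + v_p(y) = 2 + 0 = 2. (Direct check: xy = 10404 = 17^2 · (36).)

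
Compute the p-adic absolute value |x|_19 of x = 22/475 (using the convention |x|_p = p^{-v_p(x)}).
|22/475|_19 = 19

Step 1 — compute v_19(x) by factoring powers of 19 out of the numerator and denominator: v_19(22/475) = -1. Step 2 — apply |x|_p = p^{-v_p(x)} = 19^{1} = 19.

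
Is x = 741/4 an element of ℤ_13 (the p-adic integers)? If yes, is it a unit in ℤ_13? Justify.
x ∈ ℤ_13 but not a unit; v_13(x) = 1 > 0

ℤ_13 = {x ∈ ℚ_13 : v_13(x) ≥ 0} and ℤ_13^× = {x ∈ ℤ_13 : v_13(x) = 0}. Here v_13(741/4) = v_13(num) − v_13(den) = 1; compare against these criteria.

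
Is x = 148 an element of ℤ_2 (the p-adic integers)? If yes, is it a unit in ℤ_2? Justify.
x ∈ ℤ_2 but not a unit; v_2(x) = 2 > 0

ℤ_2 = {x ∈ ℚ_2 : v_2(x) ≥ 0} and ℤ_2^× = {x ∈ ℤ_2 : v_2(x) = 0}. Here v_2(148) = v_2(num) − v_2(den) = 2; compare against these criteria.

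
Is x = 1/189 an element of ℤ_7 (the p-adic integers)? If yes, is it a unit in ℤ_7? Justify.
x ∉ ℤ_7 (v_7(x) = -1 < 0)

ℤ_7 = {x ∈ ℚ_7 : v_7(x) ≥ 0} and ℤ_7^× = {x ∈ ℤ_7 : v_7(x) = 0}. Here v_7(1/189) = v_7(num) − v_7(den) = -1; compare against these criteria.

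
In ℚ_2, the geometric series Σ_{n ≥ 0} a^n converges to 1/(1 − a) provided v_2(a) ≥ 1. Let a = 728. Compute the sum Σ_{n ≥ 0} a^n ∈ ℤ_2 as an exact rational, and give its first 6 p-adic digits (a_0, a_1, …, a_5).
Σ a^n = 1/(1 − a) = -1/727;  first 6 digits = (1, 0, 0, 1, 1, 0)

v_2(a) = 3 ≥ 1, so the series converges in ℤ_2 to 1/(1 − a) = 1/(1 − 728) = -1/727. Expand this rational in ℤ_2: compute digits iteratively via d_i = x_i mod 2, x_{i+1} = (x_i − d_i)/2. The first 6 digits are (1, 0, 0, 1, 1, 0).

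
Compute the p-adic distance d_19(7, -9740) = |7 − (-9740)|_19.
d_19(7, -9740) = 1/361

Step 1 — x − y = 7 − (-9740) = 9747. Step 2 — v_19(9747) = 2 (factor: 9747 = (19^2 · 27); the sign does not affect v_p). Step 3 — |x − y|_19 = 19^{-2} = 1/361.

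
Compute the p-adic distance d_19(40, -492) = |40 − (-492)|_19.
d_19(40, -492) = 1/19

Step 1 — x − y = 40 − (-492) = 532. Step 2 — v_19(532) = 1 (factor: 532 = (19^1 · 28); the sign does not affect v_p). Step 3 — |x − y|_19 = 19^{-1} = 1/19.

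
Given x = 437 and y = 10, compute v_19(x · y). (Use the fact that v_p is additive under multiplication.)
v_19(4370) = 1

v_p(x) = 1 (factor: 437 = 19^1 · 23); v_p(y) = 0 (factor: 10 = 19^0 · 10). Additivity: v_p(xy) = v_p(x) + v_p(y) = 1 + 0 = 1. (Direct check: xy = 4370 = 19^1 · (230).)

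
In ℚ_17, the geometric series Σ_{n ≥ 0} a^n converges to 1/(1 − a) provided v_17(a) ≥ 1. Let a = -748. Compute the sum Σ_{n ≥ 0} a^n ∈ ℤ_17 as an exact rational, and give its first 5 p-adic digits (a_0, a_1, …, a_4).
Σ a^n = 1/(1 − a) = 1/749;  first 5 digits = (1, 7, 12, 14, 14)

v_17(a) = 1 ≥ 1, so the series converges in ℤ_17 to 1/(1 − a) = 1/(1 − (-748)) = 1/749. Expand this rational in ℤ_17: compute digits iteratively via d_i = x_i mod 17, x_{i+1} = (x_i − d_i)/17. The first 5 digits are (1, 7, 12, 14, 14).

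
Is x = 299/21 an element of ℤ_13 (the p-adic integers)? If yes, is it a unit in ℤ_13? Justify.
x ∈ ℤ_13 but not a unit; v_13(x) = 1 > 0

ℤ_13 = {x ∈ ℚ_13 : v_13(x) ≥ 0} and ℤ_13^× = {x ∈ ℤ_13 : v_13(x) = 0}. Here v_13(299/21) = v_13(num) − v_13(den) = 1; compare against these criteria.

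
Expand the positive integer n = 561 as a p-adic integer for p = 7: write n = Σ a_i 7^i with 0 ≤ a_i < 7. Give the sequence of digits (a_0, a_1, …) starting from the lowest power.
(a_0, a_1, …) = (1, 3, 4, 1)

Repeated division by 7 gives the digits low-to-high: 561 = 1 + 3·7^1 + 4·7^2 + 1·7^3. Digit sequence: (1, 3, 4, 1).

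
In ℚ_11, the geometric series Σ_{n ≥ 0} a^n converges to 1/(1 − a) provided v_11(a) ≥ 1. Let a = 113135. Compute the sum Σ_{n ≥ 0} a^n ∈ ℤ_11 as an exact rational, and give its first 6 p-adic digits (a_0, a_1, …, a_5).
Σ a^n = 1/(1 − a) = -1/113134;  first 6 digits = (1, 0, 0, 8, 7, 0)

v_11(a) = 3 ≥ 1, so the series converges in ℤ_11 to 1/(1 − a) = 1/(1 − 113135) = -1/113134. Expand this rational in ℤ_11: compute digits iteratively via d_i = x_i mod 11, x_{i+1} = (x_i − d_i)/11. The first 6 digits are (1, 0, 0, 8, 7, 0).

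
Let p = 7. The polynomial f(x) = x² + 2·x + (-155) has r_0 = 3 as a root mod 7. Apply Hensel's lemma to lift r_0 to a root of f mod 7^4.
r_3 = 1172 (mod 2401)

Hensel: r_{i+1} = r_i − f(r_i)·(f′(r_i))^{-1} mod 7^{i+2}, f′(x) = 2x + 2. Iterate:
  r_0 = 3 (mod 7)
  r_1 = 45 (mod 49)
  r_2 = 143 (mod 343)
  r_3 = 1172 (mod 2401)
Final: r = 1172 satisfies f(r) ≡ 0 mod 7^4.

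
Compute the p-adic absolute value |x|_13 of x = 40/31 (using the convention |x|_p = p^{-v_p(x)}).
|40/31|_13 = 1

Step 1 — compute v_13(x) by factoring powers of 13 out of the numerator and denominator: v_13(40/31) = 0. Step 2 — apply |x|_p = p^{-v_p(x)} = 13^{0} = 1.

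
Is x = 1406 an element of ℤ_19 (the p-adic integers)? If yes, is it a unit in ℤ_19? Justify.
x ∈ ℤ_19 but not a unit; v_19(x) = 1 > 0

ℤ_19 = {x ∈ ℚ_19 : v_19(x) ≥ 0} and ℤ_19^× = {x ∈ ℤ_19 : v_19(x) = 0}. Here v_19(1406) = v_19(num) − v_19(den) = 1; compare against these criteria.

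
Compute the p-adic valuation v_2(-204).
v_2(-204) = 2

v_2(n) is the largest exponent k such that 2^k divides n. Factor out: -204 = -2^2 · 51. (Sign doesn't affect v_p.) So v_2(-204) = 2.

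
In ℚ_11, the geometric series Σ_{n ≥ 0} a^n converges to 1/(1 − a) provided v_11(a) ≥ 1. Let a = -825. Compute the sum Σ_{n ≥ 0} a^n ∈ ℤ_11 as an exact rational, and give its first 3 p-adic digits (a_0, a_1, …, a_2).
Σ a^n = 1/(1 − a) = 1/826;  first 3 digits = (1, 2, 8)

v_11(a) = 1 ≥ 1, so the series converges in ℤ_11 to 1/(1 − a) = 1/(1 − (-825)) = 1/826. Expand this rational in ℤ_11: compute digits iteratively via d_i = x_i mod 11, x_{i+1} = (x_i − d_i)/11. The first 3 digits are (1, 2, 8).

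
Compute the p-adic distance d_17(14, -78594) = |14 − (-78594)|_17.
d_17(14, -78594) = 1/4913

Step 1 — x − y = 14 − (-78594) = 78608. Step 2 — v_17(78608) = 3 (factor: 78608 = (17^3 · 16); the sign does not affect v_p). Step 3 — |x − y|_17 = 17^{-3} = 1/4913.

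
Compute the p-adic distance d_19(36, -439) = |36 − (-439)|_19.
d_19(36, -439) = 1/19

Step 1 — x − y = 36 − (-439) = 475. Step 2 — v_19(475) = 1 (factor: 475 = (19^1 · 25); the sign does not affect v_p). Step 3 — |x − y|_19 = 19^{-1} = 1/19.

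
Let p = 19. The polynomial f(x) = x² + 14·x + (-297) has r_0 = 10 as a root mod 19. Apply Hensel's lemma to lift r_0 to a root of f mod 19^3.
r_2 = 447 (mod 6859)

Hensel: r_{i+1} = r_i − f(r_i)·(f′(r_i))^{-1} mod 19^{i+2}, f′(x) = 2x + 14. Iterate:
  r_0 = 10 (mod 19)
  r_1 = 86 (mod 361)
  r_2 = 447 (mod 6859)
Final: r = 447 satisfies f(r) ≡ 0 mod 19^3.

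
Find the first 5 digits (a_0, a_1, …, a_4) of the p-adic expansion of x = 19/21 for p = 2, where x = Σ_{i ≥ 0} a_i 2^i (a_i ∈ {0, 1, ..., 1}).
(a_0, …, a_4) = (1, 1, 1, 0, 0)

v_2(19/21) = 0 (numerator and denominator both coprime to 2), so x ∈ ℤ_2^×. Compute digits iteratively via a_i = x_i mod 2, x_{i+1} = (x_i − a_i)/2, with x_0 = x:
  x_0 = 19/21;  a_0 = 1;  x_1 = (x_0 − 1)/2 = -1/21
  x_1 = -1/21;  a_1 = 1;  x_2 = (x_1 − 1)/2 = -11/21
  x_2 = -11/21;  a_2 = 1;  x_3 = (x_2 − 1)/2 = -16/21
  x_3 = -16/21;  a_3 = 0;  x_4 = (x_3 − 0)/2 = -8/21
  x_4 = -8/21;  a_4 = 0;  x_5 = (x_4 − 0)/2 = -4/21
Digits: (1, 1, 1, 0, 0).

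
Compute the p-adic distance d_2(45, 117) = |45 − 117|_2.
d_2(45, 117) = 1/8

Step 1 — x − y = 45 − 117 = -72. Step 2 — v_2(-72) = 3 (factor: -72 = −(2^3 · 9); the sign does not affect v_p). Step 3 — |x − y|_2 = 2^{-3} = 1/8.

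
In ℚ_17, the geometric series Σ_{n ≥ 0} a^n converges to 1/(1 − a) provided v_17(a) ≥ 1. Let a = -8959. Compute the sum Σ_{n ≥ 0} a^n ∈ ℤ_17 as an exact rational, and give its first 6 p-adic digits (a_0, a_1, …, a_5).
Σ a^n = 1/(1 − a) = 1/8960;  first 6 digits = (1, 0, 3, 15, 8, 5)

v_17(a) = 2 ≥ 1, so the series converges in ℤ_17 to 1/(1 − a) = 1/(1 − (-8959)) = 1/8960. Expand this rational in ℤ_17: compute digits iteratively via d_i = x_i mod 17, x_{i+1} = (x_i − d_i)/17. The first 6 digits are (1, 0, 3, 15, 8, 5).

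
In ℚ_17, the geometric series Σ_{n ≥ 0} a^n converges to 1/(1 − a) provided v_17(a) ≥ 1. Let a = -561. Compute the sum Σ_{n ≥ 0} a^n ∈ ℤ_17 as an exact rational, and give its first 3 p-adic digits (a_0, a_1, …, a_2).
Σ a^n = 1/(1 − a) = 1/562;  first 3 digits = (1, 1, 16)

v_17(a) = 1 ≥ 1, so the series converges in ℤ_17 to 1/(1 − a) = 1/(1 − (-561)) = 1/562. Expand this rational in ℤ_17: compute digits iteratively via d_i = x_i mod 17, x_{i+1} = (x_i − d_i)/17. The first 3 digits are (1, 1, 16).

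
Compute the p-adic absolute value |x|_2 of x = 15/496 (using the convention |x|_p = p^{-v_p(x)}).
|15/496|_2 = 16

Step 1 — compute v_2(x) by factoring powers of 2 out of the numerator and denominator: v_2(15/496) = -4. Step 2 — apply |x|_p = p^{-v_p(x)} = 2^{4} = 16.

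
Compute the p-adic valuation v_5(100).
v_5(100) = 2

v_5(n) is the largest exponent k such that 5^k divides n. Factor out: 100 = 5^2 · 4. (Sign doesn't affect v_p.) So v_5(100) = 2.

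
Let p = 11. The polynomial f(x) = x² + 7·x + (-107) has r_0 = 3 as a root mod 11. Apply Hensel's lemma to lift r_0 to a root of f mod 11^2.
r_1 = 102 (mod 121)

Hensel: r_{i+1} = r_i − f(r_i)·(f′(r_i))^{-1} mod 11^{i+2}, f′(x) = 2x + 7. Iterate:
  r_0 = 3 (mod 11)
  r_1 = 102 (mod 121)
Final: r = 102 satisfies f(r) ≡ 0 mod 11^2.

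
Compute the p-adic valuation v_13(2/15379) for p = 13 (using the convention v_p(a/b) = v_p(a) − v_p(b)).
v_13(2/15379) = -3

Factor powers of 13 from the numerator and denominator of the reduced fraction: 2 = 13^0 · 2 and 15379 = 13^3 · 7. Apply v_p(a/b) = v_p(a) − v_p(b): v_13(2/15379) = 0 − 3 = -3.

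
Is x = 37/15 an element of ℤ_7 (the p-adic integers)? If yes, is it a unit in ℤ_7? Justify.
x ∈ ℤ_7^× (unit); v_7(x) = 0

ℤ_7 = {x ∈ ℚ_7 : v_7(x) ≥ 0} and ℤ_7^× = {x ∈ ℤ_7 : v_7(x) = 0}. Here v_7(37/15) = v_7(num) − v_7(den) = 0; compare against these criteria.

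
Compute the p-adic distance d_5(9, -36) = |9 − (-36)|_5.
d_5(9, -36) = 1/5

Step 1 — x − y = 9 − (-36) = 45. Step 2 — v_5(45) = 1 (factor: 45 = (5^1 · 9); the sign does not affect v_p). Step 3 — |x − y|_5 = 5^{-1} = 1/5.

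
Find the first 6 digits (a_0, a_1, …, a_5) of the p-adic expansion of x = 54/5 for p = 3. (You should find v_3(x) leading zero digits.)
(a_0, …, a_5) = (0, 0, 0, 1, 1, 2)

v_3(54/5) = 3, so a_0 = ... = a_2 = 0. Factor out: x = 3^3 · u with u = 2/5 a unit in ℤ_3. Expand u iteratively via a_{v+i} = u_i mod 3, u_{i+1} = (u_i − a_{v+i})/3:
  u_0 = 2/5;  a_3 = 1;  u_1 = (u_0 − 1)/3 = -1/5
  u_1 = -1/5;  a_4 = 1;  u_2 = (u_1 − 1)/3 = -2/5
  u_2 = -2/5;  a_5 = 2;  u_3 = (u_2 − 2)/3 = -4/5
Digits: (0, 0, 0, 1, 1, 2).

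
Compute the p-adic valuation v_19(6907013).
v_19(6907013) = 4

v_19(n) is the largest exponent k such that 19^k divides n. Factor out: 6907013 = 19^4 · 53. (Sign doesn't affect v_p.) So v_19(6907013) = 4.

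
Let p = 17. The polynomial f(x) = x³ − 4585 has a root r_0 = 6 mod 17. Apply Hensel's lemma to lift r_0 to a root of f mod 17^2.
r_1 = 108 (mod 289)

Hensel: r_{i+1} = r_i − f(r_i)/f′(r_i) mod 17^{i+2}, where f′(x) = 3x². Iterate:
  r_0 = 6 (mod 17)
  r_1 = 108 (mod 289)
Final: r = 108 with f(r) ≡ 0 mod 17^2.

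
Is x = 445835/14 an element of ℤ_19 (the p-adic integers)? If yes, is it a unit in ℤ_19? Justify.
x ∈ ℤ_19 but not a unit; v_19(x) = 3 > 0

ℤ_19 = {x ∈ ℚ_19 : v_19(x) ≥ 0} and ℤ_19^× = {x ∈ ℤ_19 : v_19(x) = 0}. Here v_19(445835/14) = v_19(num) − v_19(den) = 3; compare against these criteria.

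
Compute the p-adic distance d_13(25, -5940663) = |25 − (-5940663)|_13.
d_13(25, -5940663) = 1/371293

Step 1 — x − y = 25 − (-5940663) = 5940688. Step 2 — v_13(5940688) = 5 (factor: 5940688 = (13^5 · 16); the sign does not affect v_p). Step 3 — |x − y|_13 = 13^{-5} = 1/371293.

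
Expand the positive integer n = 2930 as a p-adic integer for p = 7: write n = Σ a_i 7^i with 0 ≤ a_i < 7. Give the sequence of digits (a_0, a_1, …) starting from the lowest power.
(a_0, a_1, …) = (4, 5, 3, 1, 1)

Repeated division by 7 gives the digits low-to-high: 2930 = 4 + 5·7^1 + 3·7^2 + 1·7^3 + 1·7^4. Digit sequence: (4, 5, 3, 1, 1).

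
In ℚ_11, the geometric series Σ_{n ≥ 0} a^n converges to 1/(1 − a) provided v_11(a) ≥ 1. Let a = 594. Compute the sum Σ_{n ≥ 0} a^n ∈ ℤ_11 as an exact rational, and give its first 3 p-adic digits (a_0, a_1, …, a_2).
Σ a^n = 1/(1 − a) = -1/593;  first 3 digits = (1, 10, 5)

v_11(a) = 1 ≥ 1, so the series converges in ℤ_11 to 1/(1 − a) = 1/(1 − 594) = -1/593. Expand this rational in ℤ_11: compute digits iteratively via d_i = x_i mod 11, x_{i+1} = (x_i − d_i)/11. The first 3 digits are (1, 10, 5).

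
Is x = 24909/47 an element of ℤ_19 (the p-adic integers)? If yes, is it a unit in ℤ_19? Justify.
x ∈ ℤ_19 but not a unit; v_19(x) = 2 > 0

ℤ_19 = {x ∈ ℚ_19 : v_19(x) ≥ 0} and ℤ_19^× = {x ∈ ℤ_19 : v_19(x) = 0}. Here v_19(24909/47) = v_19(num) − v_19(den) = 2; compare against these criteria.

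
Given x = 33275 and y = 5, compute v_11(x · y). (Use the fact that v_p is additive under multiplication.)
v_11(166375) = 3

v_p(x) = 3 (factor: 33275 = 11^3 · 25); v_p(y) = 0 (factor: 5 = 11^0 · 5). Additivity: v_p(xy) = v_p(x) + v_p(y) = 3 + 0 = 3. (Direct check: xy = 166375 = 11^3 · (125).)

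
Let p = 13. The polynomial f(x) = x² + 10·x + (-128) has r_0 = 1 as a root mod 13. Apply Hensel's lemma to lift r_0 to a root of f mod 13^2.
r_1 = 53 (mod 169)

Hensel: r_{i+1} = r_i − f(r_i)·(f′(r_i))^{-1} mod 13^{i+2}, f′(x) = 2x + 10. Iterate:
  r_0 = 1 (mod 13)
  r_1 = 53 (mod 169)
Final: r = 53 satisfies f(r) ≡ 0 mod 13^2.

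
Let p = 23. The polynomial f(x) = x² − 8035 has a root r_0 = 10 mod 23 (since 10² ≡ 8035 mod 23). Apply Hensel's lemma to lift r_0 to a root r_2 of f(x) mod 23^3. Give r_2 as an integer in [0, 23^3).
r_2 = 9532 (mod 12167)

Hensel's recurrence: r_{i+1} = r_i − f(r_i)·(f′(r_i))^{-1} mod 23^{i+2}, with f′(x) = 2x. Iterate:
  r_0 = 10 (mod 23)
  r_1 = 10 (mod 529)
  r_2 = 9532 (mod 12167)
Final: r_2 = 9532, and one checks f(r_2) ≡ 0 mod 23^3.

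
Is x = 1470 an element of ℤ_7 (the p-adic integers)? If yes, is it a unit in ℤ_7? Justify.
x ∈ ℤ_7 but not a unit; v_7(x) = 2 > 0

ℤ_7 = {x ∈ ℚ_7 : v_7(x) ≥ 0} and ℤ_7^× = {x ∈ ℤ_7 : v_7(x) = 0}. Here v_7(1470) = v_7(num) − v_7(den) = 2; compare against these criteria.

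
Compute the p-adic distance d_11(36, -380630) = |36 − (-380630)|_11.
d_11(36, -380630) = 1/14641

Step 1 — x − y = 36 − (-380630) = 380666. Step 2 — v_11(380666) = 4 (factor: 380666 = (11^4 · 26); the sign does not affect v_p). Step 3 — |x − y|_11 = 11^{-4} = 1/14641.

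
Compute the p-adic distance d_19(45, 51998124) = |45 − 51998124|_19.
d_19(45, 51998124) = 1/2476099

Step 1 — x − y = 45 − 51998124 = -51998079. Step 2 — v_19(-51998079) = 5 (factor: -51998079 = −(19^5 · 21); the sign does not affect v_p). Step 3 — |x − y|_19 = 19^{-5} = 1/2476099.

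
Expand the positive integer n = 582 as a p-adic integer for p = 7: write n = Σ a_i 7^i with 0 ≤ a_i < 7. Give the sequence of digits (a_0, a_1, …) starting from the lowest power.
(a_0, a_1, …) = (1, 6, 4, 1)

Repeated division by 7 gives the digits low-to-high: 582 = 1 + 6·7^1 + 4·7^2 + 1·7^3. Digit sequence: (1, 6, 4, 1).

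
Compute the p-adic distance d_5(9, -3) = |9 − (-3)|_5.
d_5(9, -3) = 1

Step 1 — x − y = 9 − (-3) = 12. Step 2 — v_5(12) = 0 (factor: 12 = (5^0 · 12); the sign does not affect v_p). Step 3 — |x − y|_5 = 5^{0} = 1.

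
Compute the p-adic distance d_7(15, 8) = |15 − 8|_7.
d_7(15, 8) = 1/7

Step 1 — x − y = 15 − 8 = 7. Step 2 — v_7(7) = 1 (factor: 7 = (7^1 · 1); the sign does not affect v_p). Step 3 — |x − y|_7 = 7^{-1} = 1/7.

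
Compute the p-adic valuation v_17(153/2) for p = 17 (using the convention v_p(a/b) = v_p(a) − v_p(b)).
v_17(153/2) = 1

Factor powers of 17 from the numerator and denominator of the reduced fraction: 153 = 17^1 · 9 and 2 = 17^0 · 2. Apply v_p(a/b) = v_p(a) − v_p(b): v_17(153/2) = 1 − 0 = 1.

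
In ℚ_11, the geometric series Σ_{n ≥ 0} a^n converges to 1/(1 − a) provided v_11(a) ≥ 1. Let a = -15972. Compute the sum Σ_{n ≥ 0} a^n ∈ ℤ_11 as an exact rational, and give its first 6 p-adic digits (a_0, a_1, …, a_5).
Σ a^n = 1/(1 − a) = 1/15973;  first 6 digits = (1, 0, 0, 10, 9, 10)

v_11(a) = 3 ≥ 1, so the series converges in ℤ_11 to 1/(1 − a) = 1/(1 − (-15972)) = 1/15973. Expand this rational in ℤ_11: compute digits iteratively via d_i = x_i mod 11, x_{i+1} = (x_i − d_i)/11. The first 6 digits are (1, 0, 0, 10, 9, 10).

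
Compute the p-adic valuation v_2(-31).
v_2(-31) = 0

v_2(n) is the largest exponent k such that 2^k divides n. Factor out: -31 = -2^0 · 31. (Sign doesn't affect v_p.) So v_2(-31) = 0.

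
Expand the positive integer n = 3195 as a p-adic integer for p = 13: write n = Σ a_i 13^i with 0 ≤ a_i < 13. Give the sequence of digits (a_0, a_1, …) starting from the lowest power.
(a_0, a_1, …) = (10, 11, 5, 1)

Repeated division by 13 gives the digits low-to-high: 3195 = 10 + 11·13^1 + 5·13^2 + 1·13^3. Digit sequence: (10, 11, 5, 1).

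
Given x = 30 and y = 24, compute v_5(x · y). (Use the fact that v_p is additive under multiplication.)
v_5(720) = 1

v_p(x) = 1 (factor: 30 = 5^1 · 6); v_p(y) = 0 (factor: 24 = 5^0 · 24). Additivity: v_p(xy) = v_p(x) + v_p(y) = 1 + 0 = 1. (Direct check: xy = 720 = 5^1 · (144).)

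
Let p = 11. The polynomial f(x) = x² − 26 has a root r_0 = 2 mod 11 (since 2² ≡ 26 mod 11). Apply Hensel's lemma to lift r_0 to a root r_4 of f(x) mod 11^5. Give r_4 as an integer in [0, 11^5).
r_4 = 95416 (mod 161051)

Hensel's recurrence: r_{i+1} = r_i − f(r_i)·(f′(r_i))^{-1} mod 11^{i+2}, with f′(x) = 2x. Iterate:
  r_0 = 2 (mod 11)
  r_1 = 68 (mod 121)
  r_2 = 915 (mod 1331)
  r_3 = 7570 (mod 14641)
  r_4 = 95416 (mod 161051)
Final: r_4 = 95416, and one checks f(r_4) ≡ 0 mod 11^5.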